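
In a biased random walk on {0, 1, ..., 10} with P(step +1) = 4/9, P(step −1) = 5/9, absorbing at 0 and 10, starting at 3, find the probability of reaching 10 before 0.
P(hit 10 before 0) = (1 − (5/4)^3) / (1 − (5/4)^10) = 999424/8717049

Let u_k denote P(reach 10 before 0 | start at k). Boundary: u_0 = 0, u_10 = 1. Recurrence: u_k = 4/9·u_{k+1} + 5/9·u_{k-1} for 1 ≤ k ≤ 9. Try u_k = A + B·r^k with r = q/p = (5/9)/(4/9) = 5/4. Substitution satisfies the recurrence; boundary conditions give:
  u_k = (1 − r^k) / (1 − r^N) = (1 − (5/4)^3) / (1 − (5/4)^10) = 999424/8717049.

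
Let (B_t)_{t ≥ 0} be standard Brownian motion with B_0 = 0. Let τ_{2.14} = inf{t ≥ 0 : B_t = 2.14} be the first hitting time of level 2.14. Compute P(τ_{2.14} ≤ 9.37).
P(τ_{2.14} ≤ 9.37) = 2(1 − Φ(2.14/√9.37)) = 2(1 − Φ(0.6991)) ≈ 0.4845

By the reflection principle for standard BM, P(τ_b ≤ t) = 2 · P(B_t ≥ b). Since B_t ~ N(0, t), P(B_t ≥ 2.14) = 1 − Φ(2.14/√t) = 1 − Φ(2.14/√9.37) = 1 − Φ(0.6991) ≈ 0.24224. Doubling: P(τ_{2.14} ≤ 9.37) ≈ 2 · 0.24224 = 0.48448 ≈ 0.4845.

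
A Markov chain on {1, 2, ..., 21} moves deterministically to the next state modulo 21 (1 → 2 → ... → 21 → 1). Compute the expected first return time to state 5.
E[T_5 | X_0 = 5] = 21

The chain cycles deterministically, so starting at state 5 it returns in exactly 21 steps. Equivalently, the stationary distribution is uniform π_j = 1/21 for every state j, so by Kac's formula E[T_5] = 1/π_5 = 21.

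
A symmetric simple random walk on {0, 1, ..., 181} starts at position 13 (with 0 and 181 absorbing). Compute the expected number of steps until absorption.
E[τ | X_0 = 13] = 2184

Let v_k = E[τ | X_0 = k]. Boundary: v_0 = v_181 = 0. Recurrence: v_k = 1 + (v_{k-1} + v_{k+1})/2 for 1 ≤ k ≤ 180. The particular solution to v_k − (v_{k-1} + v_{k+1})/2 = 1 is v_k = −k^2. Adding homogeneous solution A + B k and matching boundaries gives v_k = k (181 − k). Substituting k = 13: v_13 = 13 · 168 = 2184.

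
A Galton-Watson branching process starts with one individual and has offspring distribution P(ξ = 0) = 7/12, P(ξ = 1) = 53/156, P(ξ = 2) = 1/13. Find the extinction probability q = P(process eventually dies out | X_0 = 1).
q = 1

Mean offspring μ = 0·7/12 + 1·53/156 + 2·1/13 = 77/156 ≤ 1. For μ ≤ 1 with offspring not concentrated at 1, the Galton-Watson process goes extinct almost surely, so q = 1.
(Algebraic check: The pgf is f(s) = 7/12 + 53/156·s + 1/13·s². The extinction probability q is the smallest fixed point of f in [0, 1]. Setting s = f(s):
  1/13·s² + (53/156 − 1)·s + 7/12 = 0
  1/13·s² − (7/12 + 1/13)·s + 7/12 = 0
which factors as (s − 1)·(1/13·s − 7/12) = 0, giving roots s = 1 and s = (7/12)/(1/13) = 91/12. Since 91/12 ≥ 1, the smallest root in [0, 1] is s = 1.)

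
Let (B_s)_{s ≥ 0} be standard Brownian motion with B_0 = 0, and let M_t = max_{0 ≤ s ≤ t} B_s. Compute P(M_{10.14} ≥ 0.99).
P(M_{10.14} ≥ 0.99) = 2·P(B_{10.14} ≥ 0.99) = 2(1 − Φ(0.99/√10.14)) ≈ 0.7559

By the reflection principle for Brownian motion, P(M_t ≥ a) = 2 · P(B_t ≥ a) for a ≥ 0. Since B_t ~ N(0, t), P(B_t ≥ 0.99) = 1 − Φ(0.99/√t) = 1 − Φ(0.99/√10.14) = 1 − Φ(0.3109). So
  P(M_{10.14} ≥ 0.99) = 2(1 − Φ(0.3109)) ≈ 0.7559.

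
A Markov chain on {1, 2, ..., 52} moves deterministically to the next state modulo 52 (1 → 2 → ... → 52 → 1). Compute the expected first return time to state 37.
E[T_37 | X_0 = 37] = 52

The chain cycles deterministically, so starting at state 37 it returns in exactly 52 steps. Equivalently, the stationary distribution is uniform π_j = 1/52 for every state j, so by Kac's formula E[T_37] = 1/π_37 = 52.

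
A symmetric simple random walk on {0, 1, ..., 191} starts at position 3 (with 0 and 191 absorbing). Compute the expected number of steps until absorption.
E[τ | X_0 = 3] = 564

Let v_k = E[τ | X_0 = k]. Boundary: v_0 = v_191 = 0. Recurrence: v_k = 1 + (v_{k-1} + v_{k+1})/2 for 1 ≤ k ≤ 190. The particular solution to v_k − (v_{k-1} + v_{k+1})/2 = 1 is v_k = −k^2. Adding homogeneous solution A + B k and matching boundaries gives v_k = k (191 − k). Substituting k = 3: v_3 = 3 · 188 = 564.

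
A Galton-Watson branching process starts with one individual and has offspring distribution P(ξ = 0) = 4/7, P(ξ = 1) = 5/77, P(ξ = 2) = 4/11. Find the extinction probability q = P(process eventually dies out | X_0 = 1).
q = 1

Mean offspring μ = 0·4/7 + 1·5/77 + 2·4/11 = 61/77 ≤ 1. For μ ≤ 1 with offspring not concentrated at 1, the Galton-Watson process goes extinct almost surely, so q = 1.
(Algebraic check: The pgf is f(s) = 4/7 + 5/77·s + 4/11·s². The extinction probability q is the smallest fixed point of f in [0, 1]. Setting s = f(s):
  4/11·s² + (5/77 − 1)·s + 4/7 = 0
  4/11·s² − (4/7 + 4/11)·s + 4/7 = 0
which factors as (s − 1)·(4/11·s − 4/7) = 0, giving roots s = 1 and s = (4/7)/(4/11) = 11/7. Since 11/7 ≥ 1, the smallest root in [0, 1] is s = 1.)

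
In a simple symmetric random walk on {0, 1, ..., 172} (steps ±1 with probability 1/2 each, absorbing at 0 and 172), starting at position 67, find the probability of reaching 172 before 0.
P(hit 172 before 0) = 67/172

Let u_k = P(hit 172 before 0 | start at k). Then u_0 = 0, u_172 = 1, and u_k = u_{k-1}/2 + u_{k+1}/2 for 1 ≤ k ≤ 171. This harmonic recurrence is solved by u_k = k/172, giving u_67 = 67/172.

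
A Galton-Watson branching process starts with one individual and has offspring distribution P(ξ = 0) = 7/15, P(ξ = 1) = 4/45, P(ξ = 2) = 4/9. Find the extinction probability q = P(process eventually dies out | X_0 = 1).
q = 1

Mean offspring μ = 0·7/15 + 1·4/45 + 2·4/9 = 44/45 ≤ 1. For μ ≤ 1 with offspring not concentrated at 1, the Galton-Watson process goes extinct almost surely, so q = 1.
(Algebraic check: The pgf is f(s) = 7/15 + 4/45·s + 4/9·s². The extinction probability q is the smallest fixed point of f in [0, 1]. Setting s = f(s):
  4/9·s² + (4/45 − 1)·s + 7/15 = 0
  4/9·s² − (7/15 + 4/9)·s + 7/15 = 0
which factors as (s − 1)·(4/9·s − 7/15) = 0, giving roots s = 1 and s = (7/15)/(4/9) = 21/20. Since 21/20 ≥ 1, the smallest root in [0, 1] is s = 1.)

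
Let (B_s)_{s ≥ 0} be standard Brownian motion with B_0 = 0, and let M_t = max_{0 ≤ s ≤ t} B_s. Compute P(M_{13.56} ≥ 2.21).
P(M_{13.56} ≥ 2.21) = 2·P(B_{13.56} ≥ 2.21) = 2(1 − Φ(2.21/√13.56)) ≈ 0.5484

By the reflection principle for Brownian motion, P(M_t ≥ a) = 2 · P(B_t ≥ a) for a ≥ 0. Since B_t ~ N(0, t), P(B_t ≥ 2.21) = 1 − Φ(2.21/√t) = 1 − Φ(2.21/√13.56) = 1 − Φ(0.6002). So
  P(M_{13.56} ≥ 2.21) = 2(1 − Φ(0.6002)) ≈ 0.5484.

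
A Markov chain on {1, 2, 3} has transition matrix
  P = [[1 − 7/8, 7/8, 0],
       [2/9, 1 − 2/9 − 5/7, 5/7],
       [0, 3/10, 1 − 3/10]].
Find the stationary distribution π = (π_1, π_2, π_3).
π = (16/229, 63/229, 150/229)

This is a birth-death chain on three states, which satisfies detailed balance: π_1 · P_{12} = π_2 · P_{21} and π_2 · P_{23} = π_3 · P_{32}.
From π_1 · 7/8 = π_2 · 2/9: π_2/π_1 = (7/8)/(2/9) = 63/16.
From π_2 · 5/7 = π_3 · 3/10: π_3/π_2 = (5/7)/(3/10) = 50/21.
Take π_1 proportional to 1; then unnormalized π = (1, 63/16, 75/8). Normalize by dividing by the sum 229/16:
  π = (16/229, 63/229, 150/229).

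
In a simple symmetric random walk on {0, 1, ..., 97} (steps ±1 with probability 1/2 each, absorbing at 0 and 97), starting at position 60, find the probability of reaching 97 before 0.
P(hit 97 before 0) = 60/97

Let u_k = P(hit 97 before 0 | start at k). Then u_0 = 0, u_97 = 1, and u_k = u_{k-1}/2 + u_{k+1}/2 for 1 ≤ k ≤ 96. This harmonic recurrence is solved by u_k = k/97, giving u_60 = 60/97.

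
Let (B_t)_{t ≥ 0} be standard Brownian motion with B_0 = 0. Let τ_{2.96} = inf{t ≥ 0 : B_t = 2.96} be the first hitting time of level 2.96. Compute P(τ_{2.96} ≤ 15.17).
P(τ_{2.96} ≤ 15.17) = 2(1 − Φ(2.96/√15.17)) = 2(1 − Φ(0.7600)) ≈ 0.4473

By the reflection principle for standard BM, P(τ_b ≤ t) = 2 · P(B_t ≥ b). Since B_t ~ N(0, t), P(B_t ≥ 2.96) = 1 − Φ(2.96/√t) = 1 − Φ(2.96/√15.17) = 1 − Φ(0.7600) ≈ 0.22363. Doubling: P(τ_{2.96} ≤ 15.17) ≈ 2 · 0.22363 = 0.44726 ≈ 0.4473.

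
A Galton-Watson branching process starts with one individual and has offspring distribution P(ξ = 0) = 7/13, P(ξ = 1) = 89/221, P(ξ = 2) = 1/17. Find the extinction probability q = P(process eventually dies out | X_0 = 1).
q = 1

Mean offspring μ = 0·7/13 + 1·89/221 + 2·1/17 = 115/221 ≤ 1. For μ ≤ 1 with offspring not concentrated at 1, the Galton-Watson process goes extinct almost surely, so q = 1.
(Algebraic check: The pgf is f(s) = 7/13 + 89/221·s + 1/17·s². The extinction probability q is the smallest fixed point of f in [0, 1]. Setting s = f(s):
  1/17·s² + (89/221 − 1)·s + 7/13 = 0
  1/17·s² − (7/13 + 1/17)·s + 7/13 = 0
which factors as (s − 1)·(1/17·s − 7/13) = 0, giving roots s = 1 and s = (7/13)/(1/17) = 119/13. Since 119/13 ≥ 1, the smallest root in [0, 1] is s = 1.)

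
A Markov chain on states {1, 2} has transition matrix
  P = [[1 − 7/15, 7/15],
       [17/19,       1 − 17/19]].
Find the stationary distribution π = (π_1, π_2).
π_1 = 255/388, π_2 = 133/388

Solve πP = π with π_1 + π_2 = 1. From πP = π: π_1 · (1 − 7/15) + π_2 · 17/19 = π_1 ⇒ π_2 · 17/19 = π_1 · 7/15 ⇒ π_2/π_1 = (7/15)/(17/19) = 133/255. Together with π_1 + π_2 = 1:
  π_1 = (17/19)/(7/15 + 17/19) = (17/19)/(388/285) = 255/388,
  π_2 = (7/15)/(7/15 + 17/19) = (7/15)/(388/285) = 133/388.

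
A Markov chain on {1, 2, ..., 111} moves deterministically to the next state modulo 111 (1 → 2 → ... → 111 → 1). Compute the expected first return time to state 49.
E[T_49 | X_0 = 49] = 111

The chain cycles deterministically, so starting at state 49 it returns in exactly 111 steps. Equivalently, the stationary distribution is uniform π_j = 1/111 for every state j, so by Kac's formula E[T_49] = 1/π_49 = 111.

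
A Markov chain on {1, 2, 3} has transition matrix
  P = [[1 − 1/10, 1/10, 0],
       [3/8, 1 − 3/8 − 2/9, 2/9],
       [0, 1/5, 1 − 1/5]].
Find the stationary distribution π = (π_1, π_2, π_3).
π = (135/211, 36/211, 40/211)

This is a birth-death chain on three states, which satisfies detailed balance: π_1 · P_{12} = π_2 · P_{21} and π_2 · P_{23} = π_3 · P_{32}.
From π_1 · 1/10 = π_2 · 3/8: π_2/π_1 = (1/10)/(3/8) = 4/15.
From π_2 · 2/9 = π_3 · 1/5: π_3/π_2 = (2/9)/(1/5) = 10/9.
Take π_1 proportional to 1; then unnormalized π = (1, 4/15, 8/27). Normalize by dividing by the sum 211/135:
  π = (135/211, 36/211, 40/211).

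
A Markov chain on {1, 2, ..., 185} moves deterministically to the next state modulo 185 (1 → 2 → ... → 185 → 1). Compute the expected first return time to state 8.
E[T_8 | X_0 = 8] = 185

The chain cycles deterministically, so starting at state 8 it returns in exactly 185 steps. Equivalently, the stationary distribution is uniform π_j = 1/185 for every state j, so by Kac's formula E[T_8] = 1/π_8 = 185.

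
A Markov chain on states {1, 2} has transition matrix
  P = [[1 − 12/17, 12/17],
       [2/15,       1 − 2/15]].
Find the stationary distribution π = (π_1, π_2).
π_1 = 17/107, π_2 = 90/107

Solve πP = π with π_1 + π_2 = 1. From πP = π: π_1 · (1 − 12/17) + π_2 · 2/15 = π_1 ⇒ π_2 · 2/15 = π_1 · 12/17 ⇒ π_2/π_1 = (12/17)/(2/15) = 90/17. Together with π_1 + π_2 = 1:
  π_1 = (2/15)/(12/17 + 2/15) = (2/15)/(214/255) = 17/107,
  π_2 = (12/17)/(12/17 + 2/15) = (12/17)/(214/255) = 90/107.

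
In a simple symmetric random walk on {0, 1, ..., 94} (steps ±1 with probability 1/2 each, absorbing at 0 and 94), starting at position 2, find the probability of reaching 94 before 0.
P(hit 94 before 0) = 2/94 = 1/47

Let u_k = P(hit 94 before 0 | start at k). Then u_0 = 0, u_94 = 1, and u_k = u_{k-1}/2 + u_{k+1}/2 for 1 ≤ k ≤ 93. This harmonic recurrence is solved by u_k = k/94, giving u_2 = 2/94 = 1/47.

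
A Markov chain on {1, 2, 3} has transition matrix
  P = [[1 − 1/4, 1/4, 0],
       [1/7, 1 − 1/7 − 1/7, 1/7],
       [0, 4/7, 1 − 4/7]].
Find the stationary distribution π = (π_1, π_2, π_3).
π = (16/51, 28/51, 7/51)

This is a birth-death chain on three states, which satisfies detailed balance: π_1 · P_{12} = π_2 · P_{21} and π_2 · P_{23} = π_3 · P_{32}.
From π_1 · 1/4 = π_2 · 1/7: π_2/π_1 = (1/4)/(1/7) = 7/4.
From π_2 · 1/7 = π_3 · 4/7: π_3/π_2 = (1/7)/(4/7) = 1/4.
Take π_1 proportional to 1; then unnormalized π = (1, 7/4, 7/16). Normalize by dividing by the sum 51/16:
  π = (16/51, 28/51, 7/51).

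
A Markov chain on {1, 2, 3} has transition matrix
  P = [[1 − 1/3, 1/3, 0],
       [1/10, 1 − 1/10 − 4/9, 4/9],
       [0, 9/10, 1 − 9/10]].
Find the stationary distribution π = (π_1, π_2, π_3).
π = (243/1453, 810/1453, 400/1453)

This is a birth-death chain on three states, which satisfies detailed balance: π_1 · P_{12} = π_2 · P_{21} and π_2 · P_{23} = π_3 · P_{32}.
From π_1 · 1/3 = π_2 · 1/10: π_2/π_1 = (1/3)/(1/10) = 10/3.
From π_2 · 4/9 = π_3 · 9/10: π_3/π_2 = (4/9)/(9/10) = 40/81.
Take π_1 proportional to 1; then unnormalized π = (1, 10/3, 400/243). Normalize by dividing by the sum 1453/243:
  π = (243/1453, 810/1453, 400/1453).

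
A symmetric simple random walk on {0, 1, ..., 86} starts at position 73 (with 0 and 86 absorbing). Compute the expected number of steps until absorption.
E[τ | X_0 = 73] = 949

Let v_k = E[τ | X_0 = k]. Boundary: v_0 = v_86 = 0. Recurrence: v_k = 1 + (v_{k-1} + v_{k+1})/2 for 1 ≤ k ≤ 85. The particular solution to v_k − (v_{k-1} + v_{k+1})/2 = 1 is v_k = −k^2. Adding homogeneous solution A + B k and matching boundaries gives v_k = k (86 − k). Substituting k = 73: v_73 = 73 · 13 = 949.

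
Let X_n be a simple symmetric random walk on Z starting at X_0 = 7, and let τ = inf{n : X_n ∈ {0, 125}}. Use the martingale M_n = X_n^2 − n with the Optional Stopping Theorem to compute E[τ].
E[τ] = 826

M_n = X_n^2 − n is a martingale (since E[X_{n+1}^2 | F_n] = X_n^2 + 1). By OST (τ has finite mean in a bounded region), E[M_τ] = E[M_0] = X_0^2 − 0 = 7^2 = 49. Also E[M_τ] = E[X_τ^2] − E[τ]. The walk exits at 0 or 125, with P(hit 125 first) = 7/125, so E[X_τ^2] = 125^2 · 7/125 + 0 = 875. Thus E[τ] = E[X_τ^2] − E[M_τ] = 875 − 49 = 826 = 7(125 − 7) = 826.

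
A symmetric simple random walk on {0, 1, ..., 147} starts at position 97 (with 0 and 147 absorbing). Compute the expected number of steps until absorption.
E[τ | X_0 = 97] = 4850

Let v_k = E[τ | X_0 = k]. Boundary: v_0 = v_147 = 0. Recurrence: v_k = 1 + (v_{k-1} + v_{k+1})/2 for 1 ≤ k ≤ 146. The particular solution to v_k − (v_{k-1} + v_{k+1})/2 = 1 is v_k = −k^2. Adding homogeneous solution A + B k and matching boundaries gives v_k = k (147 − k). Substituting k = 97: v_97 = 97 · 50 = 4850.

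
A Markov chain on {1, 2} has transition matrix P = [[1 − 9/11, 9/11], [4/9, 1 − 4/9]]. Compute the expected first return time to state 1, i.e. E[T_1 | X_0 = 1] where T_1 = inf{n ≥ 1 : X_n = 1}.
E[T_1 | X_0 = 1] = 1/π_1 = 125/44

For an irreducible recurrent Markov chain with stationary distribution π, E[T_i | X_0 = i] = 1/π_i (Kac's formula). Here π_1 = (4/9)/(9/11 + 4/9) = (4/9)/(125/99) = 44/125, so E[T_1 | X_0 = 1] = 1/π_1 = (9/11 + 4/9)/(4/9) = (125/99)/(4/9) = 125/44.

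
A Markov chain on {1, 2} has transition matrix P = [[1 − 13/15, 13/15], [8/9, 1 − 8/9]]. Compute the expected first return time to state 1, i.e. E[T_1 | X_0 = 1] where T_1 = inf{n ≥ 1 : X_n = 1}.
E[T_1 | X_0 = 1] = 1/π_1 = 79/40

For an irreducible recurrent Markov chain with stationary distribution π, E[T_i | X_0 = i] = 1/π_i (Kac's formula). Here π_1 = (8/9)/(13/15 + 8/9) = (8/9)/(79/45) = 40/79, so E[T_1 | X_0 = 1] = 1/π_1 = (13/15 + 8/9)/(8/9) = (79/45)/(8/9) = 79/40.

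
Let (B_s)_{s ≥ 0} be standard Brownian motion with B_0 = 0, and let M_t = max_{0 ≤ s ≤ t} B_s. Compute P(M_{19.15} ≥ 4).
P(M_{19.15} ≥ 4) = 2·P(B_{19.15} ≥ 4) = 2(1 − Φ(4/√19.15)) ≈ 0.3607

By the reflection principle for Brownian motion, P(M_t ≥ a) = 2 · P(B_t ≥ a) for a ≥ 0. Since B_t ~ N(0, t), P(B_t ≥ 4) = 1 − Φ(4/√t) = 1 − Φ(4/√19.15) = 1 − Φ(0.9141). So
  P(M_{19.15} ≥ 4) = 2(1 − Φ(0.9141)) ≈ 0.3607.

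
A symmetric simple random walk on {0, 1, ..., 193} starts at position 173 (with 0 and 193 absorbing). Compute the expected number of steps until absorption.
E[τ | X_0 = 173] = 3460

Let v_k = E[τ | X_0 = k]. Boundary: v_0 = v_193 = 0. Recurrence: v_k = 1 + (v_{k-1} + v_{k+1})/2 for 1 ≤ k ≤ 192. The particular solution to v_k − (v_{k-1} + v_{k+1})/2 = 1 is v_k = −k^2. Adding homogeneous solution A + B k and matching boundaries gives v_k = k (193 − k). Substituting k = 173: v_173 = 173 · 20 = 3460.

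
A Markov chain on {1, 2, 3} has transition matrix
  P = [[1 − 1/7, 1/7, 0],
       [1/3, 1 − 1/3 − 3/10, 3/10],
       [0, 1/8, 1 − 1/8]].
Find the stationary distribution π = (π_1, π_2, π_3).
π = (35/86, 15/86, 18/43)

This is a birth-death chain on three states, which satisfies detailed balance: π_1 · P_{12} = π_2 · P_{21} and π_2 · P_{23} = π_3 · P_{32}.
From π_1 · 1/7 = π_2 · 1/3: π_2/π_1 = (1/7)/(1/3) = 3/7.
From π_2 · 3/10 = π_3 · 1/8: π_3/π_2 = (3/10)/(1/8) = 12/5.
Take π_1 proportional to 1; then unnormalized π = (1, 3/7, 36/35). Normalize by dividing by the sum 86/35:
  π = (35/86, 15/86, 18/43).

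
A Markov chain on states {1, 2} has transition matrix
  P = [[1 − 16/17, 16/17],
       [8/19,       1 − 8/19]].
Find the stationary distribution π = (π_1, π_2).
π_1 = 17/55, π_2 = 38/55

Solve πP = π with π_1 + π_2 = 1. From πP = π: π_1 · (1 − 16/17) + π_2 · 8/19 = π_1 ⇒ π_2 · 8/19 = π_1 · 16/17 ⇒ π_2/π_1 = (16/17)/(8/19) = 38/17. Together with π_1 + π_2 = 1:
  π_1 = (8/19)/(16/17 + 8/19) = (8/19)/(440/323) = 17/55,
  π_2 = (16/17)/(16/17 + 8/19) = (16/17)/(440/323) = 38/55.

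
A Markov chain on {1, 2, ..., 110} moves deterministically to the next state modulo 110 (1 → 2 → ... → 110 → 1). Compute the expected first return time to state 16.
E[T_16 | X_0 = 16] = 110

The chain cycles deterministically, so starting at state 16 it returns in exactly 110 steps. Equivalently, the stationary distribution is uniform π_j = 1/110 for every state j, so by Kac's formula E[T_16] = 1/π_16 = 110.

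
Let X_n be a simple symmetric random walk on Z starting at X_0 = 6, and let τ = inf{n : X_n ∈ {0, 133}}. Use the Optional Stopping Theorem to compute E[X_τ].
E[X_τ] = 6

X_n is a martingale and τ is a bounded-mean stopping time (indeed τ is finite a.s. with bounded expectation since the walk is in a bounded region). By the OST, E[X_τ] = E[X_0] = 6. Equivalently: E[X_τ] = 133 · P(hit 133 first) + 0 · P(hit 0 first) = 133 · (6/133) = 6.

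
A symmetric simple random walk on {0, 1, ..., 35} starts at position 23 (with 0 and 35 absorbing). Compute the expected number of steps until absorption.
E[τ | X_0 = 23] = 276

Let v_k = E[τ | X_0 = k]. Boundary: v_0 = v_35 = 0. Recurrence: v_k = 1 + (v_{k-1} + v_{k+1})/2 for 1 ≤ k ≤ 34. The particular solution to v_k − (v_{k-1} + v_{k+1})/2 = 1 is v_k = −k^2. Adding homogeneous solution A + B k and matching boundaries gives v_k = k (35 − k). Substituting k = 23: v_23 = 23 · 12 = 276.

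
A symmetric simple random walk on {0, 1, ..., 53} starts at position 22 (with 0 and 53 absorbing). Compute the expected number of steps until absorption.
E[τ | X_0 = 22] = 682

Let v_k = E[τ | X_0 = k]. Boundary: v_0 = v_53 = 0. Recurrence: v_k = 1 + (v_{k-1} + v_{k+1})/2 for 1 ≤ k ≤ 52. The particular solution to v_k − (v_{k-1} + v_{k+1})/2 = 1 is v_k = −k^2. Adding homogeneous solution A + B k and matching boundaries gives v_k = k (53 − k). Substituting k = 22: v_22 = 22 · 31 = 682.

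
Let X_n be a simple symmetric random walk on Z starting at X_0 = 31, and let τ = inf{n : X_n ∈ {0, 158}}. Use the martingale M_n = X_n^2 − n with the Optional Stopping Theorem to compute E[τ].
E[τ] = 3937

M_n = X_n^2 − n is a martingale (since E[X_{n+1}^2 | F_n] = X_n^2 + 1). By OST (τ has finite mean in a bounded region), E[M_τ] = E[M_0] = X_0^2 − 0 = 31^2 = 961. Also E[M_τ] = E[X_τ^2] − E[τ]. The walk exits at 0 or 158, with P(hit 158 first) = 31/158, so E[X_τ^2] = 158^2 · 31/158 + 0 = 4898. Thus E[τ] = E[X_τ^2] − E[M_τ] = 4898 − 961 = 3937 = 31(158 − 31) = 3937.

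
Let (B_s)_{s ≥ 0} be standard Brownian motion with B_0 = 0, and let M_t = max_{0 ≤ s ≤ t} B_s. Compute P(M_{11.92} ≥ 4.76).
P(M_{11.92} ≥ 4.76) = 2·P(B_{11.92} ≥ 4.76) = 2(1 − Φ(4.76/√11.92)) ≈ 0.1680

By the reflection principle for Brownian motion, P(M_t ≥ a) = 2 · P(B_t ≥ a) for a ≥ 0. Since B_t ~ N(0, t), P(B_t ≥ 4.76) = 1 − Φ(4.76/√t) = 1 − Φ(4.76/√11.92) = 1 − Φ(1.3787). So
  P(M_{11.92} ≥ 4.76) = 2(1 − Φ(1.3787)) ≈ 0.1680.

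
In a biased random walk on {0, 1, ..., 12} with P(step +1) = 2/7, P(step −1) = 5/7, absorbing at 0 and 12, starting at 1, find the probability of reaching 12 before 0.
P(hit 12 before 0) = (1 − (5/2)^1) / (1 − (5/2)^12) = 2048/81378843

Let u_k denote P(reach 12 before 0 | start at k). Boundary: u_0 = 0, u_12 = 1. Recurrence: u_k = 2/7·u_{k+1} + 5/7·u_{k-1} for 1 ≤ k ≤ 11. Try u_k = A + B·r^k with r = q/p = (5/7)/(2/7) = 5/2. Substitution satisfies the recurrence; boundary conditions give:
  u_k = (1 − r^k) / (1 − r^N) = (1 − (5/2)^1) / (1 − (5/2)^12) = 2048/81378843.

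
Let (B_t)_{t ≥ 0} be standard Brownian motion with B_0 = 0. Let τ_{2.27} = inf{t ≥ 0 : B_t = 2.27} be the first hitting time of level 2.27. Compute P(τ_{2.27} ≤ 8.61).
P(τ_{2.27} ≤ 8.61) = 2(1 − Φ(2.27/√8.61)) = 2(1 − Φ(0.7736)) ≈ 0.4392

By the reflection principle for standard BM, P(τ_b ≤ t) = 2 · P(B_t ≥ b). Since B_t ~ N(0, t), P(B_t ≥ 2.27) = 1 − Φ(2.27/√t) = 1 − Φ(2.27/√8.61) = 1 − Φ(0.7736) ≈ 0.21958. Doubling: P(τ_{2.27} ≤ 8.61) ≈ 2 · 0.21958 = 0.43916 ≈ 0.4392.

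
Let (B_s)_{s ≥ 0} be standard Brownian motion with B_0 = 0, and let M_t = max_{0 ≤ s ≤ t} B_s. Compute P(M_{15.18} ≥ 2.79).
P(M_{15.18} ≥ 2.79) = 2·P(B_{15.18} ≥ 2.79) = 2(1 − Φ(2.79/√15.18)) ≈ 0.4739

By the reflection principle for Brownian motion, P(M_t ≥ a) = 2 · P(B_t ≥ a) for a ≥ 0. Since B_t ~ N(0, t), P(B_t ≥ 2.79) = 1 − Φ(2.79/√t) = 1 − Φ(2.79/√15.18) = 1 − Φ(0.7161). So
  P(M_{15.18} ≥ 2.79) = 2(1 − Φ(0.7161)) ≈ 0.4739.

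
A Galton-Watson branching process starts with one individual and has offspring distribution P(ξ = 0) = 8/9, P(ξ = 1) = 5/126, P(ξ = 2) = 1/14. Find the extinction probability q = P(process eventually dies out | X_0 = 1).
q = 1

Mean offspring μ = 0·8/9 + 1·5/126 + 2·1/14 = 23/126 ≤ 1. For μ ≤ 1 with offspring not concentrated at 1, the Galton-Watson process goes extinct almost surely, so q = 1.
(Algebraic check: The pgf is f(s) = 8/9 + 5/126·s + 1/14·s². The extinction probability q is the smallest fixed point of f in [0, 1]. Setting s = f(s):
  1/14·s² + (5/126 − 1)·s + 8/9 = 0
  1/14·s² − (8/9 + 1/14)·s + 8/9 = 0
which factors as (s − 1)·(1/14·s − 8/9) = 0, giving roots s = 1 and s = (8/9)/(1/14) = 112/9. Since 112/9 ≥ 1, the smallest root in [0, 1] is s = 1.)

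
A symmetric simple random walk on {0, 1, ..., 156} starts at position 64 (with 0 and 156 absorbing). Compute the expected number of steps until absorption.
E[τ | X_0 = 64] = 5888

Let v_k = E[τ | X_0 = k]. Boundary: v_0 = v_156 = 0. Recurrence: v_k = 1 + (v_{k-1} + v_{k+1})/2 for 1 ≤ k ≤ 155. The particular solution to v_k − (v_{k-1} + v_{k+1})/2 = 1 is v_k = −k^2. Adding homogeneous solution A + B k and matching boundaries gives v_k = k (156 − k). Substituting k = 64: v_64 = 64 · 92 = 5888.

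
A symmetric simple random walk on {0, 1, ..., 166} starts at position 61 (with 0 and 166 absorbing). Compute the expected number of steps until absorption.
E[τ | X_0 = 61] = 6405

Let v_k = E[τ | X_0 = k]. Boundary: v_0 = v_166 = 0. Recurrence: v_k = 1 + (v_{k-1} + v_{k+1})/2 for 1 ≤ k ≤ 165. The particular solution to v_k − (v_{k-1} + v_{k+1})/2 = 1 is v_k = −k^2. Adding homogeneous solution A + B k and matching boundaries gives v_k = k (166 − k). Substituting k = 61: v_61 = 61 · 105 = 6405.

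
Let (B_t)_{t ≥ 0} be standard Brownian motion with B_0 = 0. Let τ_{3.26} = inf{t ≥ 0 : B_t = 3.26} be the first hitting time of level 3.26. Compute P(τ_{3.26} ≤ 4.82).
P(τ_{3.26} ≤ 4.82) = 2(1 − Φ(3.26/√4.82)) = 2(1 − Φ(1.4849)) ≈ 0.1376

By the reflection principle for standard BM, P(τ_b ≤ t) = 2 · P(B_t ≥ b). Since B_t ~ N(0, t), P(B_t ≥ 3.26) = 1 − Φ(3.26/√t) = 1 − Φ(3.26/√4.82) = 1 − Φ(1.4849) ≈ 0.06879. Doubling: P(τ_{3.26} ≤ 4.82) ≈ 2 · 0.06879 = 0.13758 ≈ 0.1376.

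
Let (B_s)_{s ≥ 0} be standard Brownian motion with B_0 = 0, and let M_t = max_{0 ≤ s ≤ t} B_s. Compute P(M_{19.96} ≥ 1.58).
P(M_{19.96} ≥ 1.58) = 2·P(B_{19.96} ≥ 1.58) = 2(1 − Φ(1.58/√19.96)) ≈ 0.7236

By the reflection principle for Brownian motion, P(M_t ≥ a) = 2 · P(B_t ≥ a) for a ≥ 0. Since B_t ~ N(0, t), P(B_t ≥ 1.58) = 1 − Φ(1.58/√t) = 1 − Φ(1.58/√19.96) = 1 − Φ(0.3537). So
  P(M_{19.96} ≥ 1.58) = 2(1 − Φ(0.3537)) ≈ 0.7236.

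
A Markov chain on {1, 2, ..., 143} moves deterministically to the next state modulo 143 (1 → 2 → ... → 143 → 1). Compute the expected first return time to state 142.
E[T_142 | X_0 = 142] = 143

The chain cycles deterministically, so starting at state 142 it returns in exactly 143 steps. Equivalently, the stationary distribution is uniform π_j = 1/143 for every state j, so by Kac's formula E[T_142] = 1/π_142 = 143.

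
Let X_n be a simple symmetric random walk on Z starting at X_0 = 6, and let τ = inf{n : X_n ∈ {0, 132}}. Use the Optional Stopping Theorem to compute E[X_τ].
E[X_τ] = 6

X_n is a martingale and τ is a bounded-mean stopping time (indeed τ is finite a.s. with bounded expectation since the walk is in a bounded region). By the OST, E[X_τ] = E[X_0] = 6. Equivalently: E[X_τ] = 132 · P(hit 132 first) + 0 · P(hit 0 first) = 132 · (6/132) = 6.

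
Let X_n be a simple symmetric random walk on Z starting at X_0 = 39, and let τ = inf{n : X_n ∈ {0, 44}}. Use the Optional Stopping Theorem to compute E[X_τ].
E[X_τ] = 39

X_n is a martingale and τ is a bounded-mean stopping time (indeed τ is finite a.s. with bounded expectation since the walk is in a bounded region). By the OST, E[X_τ] = E[X_0] = 39. Equivalently: E[X_τ] = 44 · P(hit 44 first) + 0 · P(hit 0 first) = 44 · (39/44) = 39.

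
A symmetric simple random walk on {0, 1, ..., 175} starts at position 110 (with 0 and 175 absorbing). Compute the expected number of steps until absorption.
E[τ | X_0 = 110] = 7150

Let v_k = E[τ | X_0 = k]. Boundary: v_0 = v_175 = 0. Recurrence: v_k = 1 + (v_{k-1} + v_{k+1})/2 for 1 ≤ k ≤ 174. The particular solution to v_k − (v_{k-1} + v_{k+1})/2 = 1 is v_k = −k^2. Adding homogeneous solution A + B k and matching boundaries gives v_k = k (175 − k). Substituting k = 110: v_110 = 110 · 65 = 7150.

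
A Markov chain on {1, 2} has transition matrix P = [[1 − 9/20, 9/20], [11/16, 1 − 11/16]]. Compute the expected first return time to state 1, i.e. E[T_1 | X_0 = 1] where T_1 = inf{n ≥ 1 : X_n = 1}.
E[T_1 | X_0 = 1] = 1/π_1 = 91/55

For an irreducible recurrent Markov chain with stationary distribution π, E[T_i | X_0 = i] = 1/π_i (Kac's formula). Here π_1 = (11/16)/(9/20 + 11/16) = (11/16)/(91/80) = 55/91, so E[T_1 | X_0 = 1] = 1/π_1 = (9/20 + 11/16)/(11/16) = (91/80)/(11/16) = 91/55.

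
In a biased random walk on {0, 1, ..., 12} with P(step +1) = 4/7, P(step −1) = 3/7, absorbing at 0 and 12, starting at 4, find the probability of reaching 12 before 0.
P(hit 12 before 0) = (1 − (3/4)^4) / (1 − (3/4)^12) = 65536/92833

Let u_k denote P(reach 12 before 0 | start at k). Boundary: u_0 = 0, u_12 = 1. Recurrence: u_k = 4/7·u_{k+1} + 3/7·u_{k-1} for 1 ≤ k ≤ 11. Try u_k = A + B·r^k with r = q/p = (3/7)/(4/7) = 3/4. Substitution satisfies the recurrence; boundary conditions give:
  u_k = (1 − r^k) / (1 − r^N) = (1 − (3/4)^4) / (1 − (3/4)^12) = 65536/92833.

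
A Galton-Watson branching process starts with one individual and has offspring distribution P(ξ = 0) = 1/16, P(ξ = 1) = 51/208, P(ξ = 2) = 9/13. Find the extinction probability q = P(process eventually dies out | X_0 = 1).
q = 13/144

The pgf is f(s) = 1/16 + 51/208·s + 9/13·s². The extinction probability q is the smallest fixed point of f in [0, 1]. Setting s = f(s):
  9/13·s² + (51/208 − 1)·s + 1/16 = 0
  9/13·s² − (1/16 + 9/13)·s + 1/16 = 0
which factors as (s − 1)·(9/13·s − 1/16) = 0, giving roots s = 1 and s = (1/16)/(9/13) = 13/144.
Mean offspring μ = 51/208 + 2·9/13 = 339/208 > 1 (supercritical), so q < 1. The extinction probability is the smaller root: q = (1/16)/(9/13) = 13/144.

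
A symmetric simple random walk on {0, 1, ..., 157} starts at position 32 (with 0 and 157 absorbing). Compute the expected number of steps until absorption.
E[τ | X_0 = 32] = 4000

Let v_k = E[τ | X_0 = k]. Boundary: v_0 = v_157 = 0. Recurrence: v_k = 1 + (v_{k-1} + v_{k+1})/2 for 1 ≤ k ≤ 156. The particular solution to v_k − (v_{k-1} + v_{k+1})/2 = 1 is v_k = −k^2. Adding homogeneous solution A + B k and matching boundaries gives v_k = k (157 − k). Substituting k = 32: v_32 = 32 · 125 = 4000.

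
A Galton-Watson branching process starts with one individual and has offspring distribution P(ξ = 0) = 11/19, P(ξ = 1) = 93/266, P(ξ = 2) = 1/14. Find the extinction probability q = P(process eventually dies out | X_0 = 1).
q = 1

Mean offspring μ = 0·11/19 + 1·93/266 + 2·1/14 = 131/266 ≤ 1. For μ ≤ 1 with offspring not concentrated at 1, the Galton-Watson process goes extinct almost surely, so q = 1.
(Algebraic check: The pgf is f(s) = 11/19 + 93/266·s + 1/14·s². The extinction probability q is the smallest fixed point of f in [0, 1]. Setting s = f(s):
  1/14·s² + (93/266 − 1)·s + 11/19 = 0
  1/14·s² − (11/19 + 1/14)·s + 11/19 = 0
which factors as (s − 1)·(1/14·s − 11/19) = 0, giving roots s = 1 and s = (11/19)/(1/14) = 154/19. Since 154/19 ≥ 1, the smallest root in [0, 1] is s = 1.)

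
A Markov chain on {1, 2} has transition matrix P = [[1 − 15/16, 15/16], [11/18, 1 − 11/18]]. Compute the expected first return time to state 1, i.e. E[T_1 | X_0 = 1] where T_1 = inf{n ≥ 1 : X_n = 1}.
E[T_1 | X_0 = 1] = 1/π_1 = 223/88

For an irreducible recurrent Markov chain with stationary distribution π, E[T_i | X_0 = i] = 1/π_i (Kac's formula). Here π_1 = (11/18)/(15/16 + 11/18) = (11/18)/(223/144) = 88/223, so E[T_1 | X_0 = 1] = 1/π_1 = (15/16 + 11/18)/(11/18) = (223/144)/(11/18) = 223/88.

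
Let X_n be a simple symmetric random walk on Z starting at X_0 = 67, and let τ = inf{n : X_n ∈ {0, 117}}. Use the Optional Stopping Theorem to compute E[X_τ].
E[X_τ] = 67

X_n is a martingale and τ is a bounded-mean stopping time (indeed τ is finite a.s. with bounded expectation since the walk is in a bounded region). By the OST, E[X_τ] = E[X_0] = 67. Equivalently: E[X_τ] = 117 · P(hit 117 first) + 0 · P(hit 0 first) = 117 · (67/117) = 67.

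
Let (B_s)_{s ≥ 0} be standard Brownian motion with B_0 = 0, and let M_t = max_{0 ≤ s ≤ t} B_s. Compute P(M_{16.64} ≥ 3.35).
P(M_{16.64} ≥ 3.35) = 2·P(B_{16.64} ≥ 3.35) = 2(1 − Φ(3.35/√16.64)) ≈ 0.4115

By the reflection principle for Brownian motion, P(M_t ≥ a) = 2 · P(B_t ≥ a) for a ≥ 0. Since B_t ~ N(0, t), P(B_t ≥ 3.35) = 1 − Φ(3.35/√t) = 1 − Φ(3.35/√16.64) = 1 − Φ(0.8212). So
  P(M_{16.64} ≥ 3.35) = 2(1 − Φ(0.8212)) ≈ 0.4115.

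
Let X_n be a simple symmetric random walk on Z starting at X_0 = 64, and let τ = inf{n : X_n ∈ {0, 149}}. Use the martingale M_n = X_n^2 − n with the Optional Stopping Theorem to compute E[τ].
E[τ] = 5440

M_n = X_n^2 − n is a martingale (since E[X_{n+1}^2 | F_n] = X_n^2 + 1). By OST (τ has finite mean in a bounded region), E[M_τ] = E[M_0] = X_0^2 − 0 = 64^2 = 4096. Also E[M_τ] = E[X_τ^2] − E[τ]. The walk exits at 0 or 149, with P(hit 149 first) = 64/149, so E[X_τ^2] = 149^2 · 64/149 + 0 = 9536. Thus E[τ] = E[X_τ^2] − E[M_τ] = 9536 − 4096 = 5440 = 64(149 − 64) = 5440.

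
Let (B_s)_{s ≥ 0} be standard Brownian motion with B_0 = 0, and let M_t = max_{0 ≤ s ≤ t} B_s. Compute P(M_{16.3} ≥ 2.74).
P(M_{16.3} ≥ 2.74) = 2·P(B_{16.3} ≥ 2.74) = 2(1 − Φ(2.74/√16.3)) ≈ 0.4973

By the reflection principle for Brownian motion, P(M_t ≥ a) = 2 · P(B_t ≥ a) for a ≥ 0. Since B_t ~ N(0, t), P(B_t ≥ 2.74) = 1 − Φ(2.74/√t) = 1 − Φ(2.74/√16.3) = 1 − Φ(0.6787). So
  P(M_{16.3} ≥ 2.74) = 2(1 − Φ(0.6787)) ≈ 0.4973.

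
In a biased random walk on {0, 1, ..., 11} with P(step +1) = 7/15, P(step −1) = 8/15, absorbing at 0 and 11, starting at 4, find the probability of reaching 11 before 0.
P(hit 11 before 0) = (1 − (8/7)^4) / (1 − (8/7)^11) = 1395905385/6612607849

Let u_k denote P(reach 11 before 0 | start at k). Boundary: u_0 = 0, u_11 = 1. Recurrence: u_k = 7/15·u_{k+1} + 8/15·u_{k-1} for 1 ≤ k ≤ 10. Try u_k = A + B·r^k with r = q/p = (8/15)/(7/15) = 8/7. Substitution satisfies the recurrence; boundary conditions give:
  u_k = (1 − r^k) / (1 − r^N) = (1 − (8/7)^4) / (1 − (8/7)^11) = 1395905385/6612607849.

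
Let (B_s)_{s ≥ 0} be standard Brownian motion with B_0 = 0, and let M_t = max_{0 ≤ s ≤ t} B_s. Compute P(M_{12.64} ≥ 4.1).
P(M_{12.64} ≥ 4.1) = 2·P(B_{12.64} ≥ 4.1) = 2(1 − Φ(4.1/√12.64)) ≈ 0.2488

By the reflection principle for Brownian motion, P(M_t ≥ a) = 2 · P(B_t ≥ a) for a ≥ 0. Since B_t ~ N(0, t), P(B_t ≥ 4.1) = 1 − Φ(4.1/√t) = 1 − Φ(4.1/√12.64) = 1 − Φ(1.1532). So
  P(M_{12.64} ≥ 4.1) = 2(1 − Φ(1.1532)) ≈ 0.2488.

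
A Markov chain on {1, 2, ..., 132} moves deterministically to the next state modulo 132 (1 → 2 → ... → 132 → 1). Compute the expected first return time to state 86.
E[T_86 | X_0 = 86] = 132

The chain cycles deterministically, so starting at state 86 it returns in exactly 132 steps. Equivalently, the stationary distribution is uniform π_j = 1/132 for every state j, so by Kac's formula E[T_86] = 1/π_86 = 132.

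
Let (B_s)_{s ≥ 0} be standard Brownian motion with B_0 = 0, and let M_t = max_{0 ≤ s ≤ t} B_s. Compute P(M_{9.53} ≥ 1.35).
P(M_{9.53} ≥ 1.35) = 2·P(B_{9.53} ≥ 1.35) = 2(1 − Φ(1.35/√9.53)) ≈ 0.6619

By the reflection principle for Brownian motion, P(M_t ≥ a) = 2 · P(B_t ≥ a) for a ≥ 0. Since B_t ~ N(0, t), P(B_t ≥ 1.35) = 1 − Φ(1.35/√t) = 1 − Φ(1.35/√9.53) = 1 − Φ(0.4373). So
  P(M_{9.53} ≥ 1.35) = 2(1 − Φ(0.4373)) ≈ 0.6619.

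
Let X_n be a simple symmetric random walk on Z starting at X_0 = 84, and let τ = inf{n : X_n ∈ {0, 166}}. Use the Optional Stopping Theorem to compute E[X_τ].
E[X_τ] = 84

X_n is a martingale and τ is a bounded-mean stopping time (indeed τ is finite a.s. with bounded expectation since the walk is in a bounded region). By the OST, E[X_τ] = E[X_0] = 84. Equivalently: E[X_τ] = 166 · P(hit 166 first) + 0 · P(hit 0 first) = 166 · (84/166) = 84.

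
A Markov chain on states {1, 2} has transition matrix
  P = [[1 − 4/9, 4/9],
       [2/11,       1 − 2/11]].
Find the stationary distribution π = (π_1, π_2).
π_1 = 9/31, π_2 = 22/31

Solve πP = π with π_1 + π_2 = 1. From πP = π: π_1 · (1 − 4/9) + π_2 · 2/11 = π_1 ⇒ π_2 · 2/11 = π_1 · 4/9 ⇒ π_2/π_1 = (4/9)/(2/11) = 22/9. Together with π_1 + π_2 = 1:
  π_1 = (2/11)/(4/9 + 2/11) = (2/11)/(62/99) = 9/31,
  π_2 = (4/9)/(4/9 + 2/11) = (4/9)/(62/99) = 22/31.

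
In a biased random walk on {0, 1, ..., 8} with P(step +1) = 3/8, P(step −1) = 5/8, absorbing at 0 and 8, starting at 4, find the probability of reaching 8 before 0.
P(hit 8 before 0) = (1 − (5/3)^4) / (1 − (5/3)^8) = 81/706

Let u_k denote P(reach 8 before 0 | start at k). Boundary: u_0 = 0, u_8 = 1. Recurrence: u_k = 3/8·u_{k+1} + 5/8·u_{k-1} for 1 ≤ k ≤ 7. Try u_k = A + B·r^k with r = q/p = (5/8)/(3/8) = 5/3. Substitution satisfies the recurrence; boundary conditions give:
  u_k = (1 − r^k) / (1 − r^N) = (1 − (5/3)^4) / (1 − (5/3)^8) = 81/706.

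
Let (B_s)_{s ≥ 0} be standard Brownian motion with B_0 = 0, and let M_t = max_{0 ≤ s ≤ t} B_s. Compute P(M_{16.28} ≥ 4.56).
P(M_{16.28} ≥ 4.56) = 2·P(B_{16.28} ≥ 4.56) = 2(1 − Φ(4.56/√16.28)) ≈ 0.2584

By the reflection principle for Brownian motion, P(M_t ≥ a) = 2 · P(B_t ≥ a) for a ≥ 0. Since B_t ~ N(0, t), P(B_t ≥ 4.56) = 1 − Φ(4.56/√t) = 1 − Φ(4.56/√16.28) = 1 − Φ(1.1302). So
  P(M_{16.28} ≥ 4.56) = 2(1 − Φ(1.1302)) ≈ 0.2584.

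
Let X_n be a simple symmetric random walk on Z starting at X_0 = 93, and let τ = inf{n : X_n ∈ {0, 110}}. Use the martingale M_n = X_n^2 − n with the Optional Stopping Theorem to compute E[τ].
E[τ] = 1581

M_n = X_n^2 − n is a martingale (since E[X_{n+1}^2 | F_n] = X_n^2 + 1). By OST (τ has finite mean in a bounded region), E[M_τ] = E[M_0] = X_0^2 − 0 = 93^2 = 8649. Also E[M_τ] = E[X_τ^2] − E[τ]. The walk exits at 0 or 110, with P(hit 110 first) = 93/110, so E[X_τ^2] = 110^2 · 93/110 + 0 = 10230. Thus E[τ] = E[X_τ^2] − E[M_τ] = 10230 − 8649 = 1581 = 93(110 − 93) = 1581.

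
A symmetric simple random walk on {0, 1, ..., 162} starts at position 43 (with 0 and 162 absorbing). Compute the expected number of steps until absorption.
E[τ | X_0 = 43] = 5117

Let v_k = E[τ | X_0 = k]. Boundary: v_0 = v_162 = 0. Recurrence: v_k = 1 + (v_{k-1} + v_{k+1})/2 for 1 ≤ k ≤ 161. The particular solution to v_k − (v_{k-1} + v_{k+1})/2 = 1 is v_k = −k^2. Adding homogeneous solution A + B k and matching boundaries gives v_k = k (162 − k). Substituting k = 43: v_43 = 43 · 119 = 5117.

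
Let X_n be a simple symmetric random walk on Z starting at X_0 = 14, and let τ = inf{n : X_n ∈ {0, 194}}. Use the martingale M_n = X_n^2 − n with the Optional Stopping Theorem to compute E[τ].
E[τ] = 2520

M_n = X_n^2 − n is a martingale (since E[X_{n+1}^2 | F_n] = X_n^2 + 1). By OST (τ has finite mean in a bounded region), E[M_τ] = E[M_0] = X_0^2 − 0 = 14^2 = 196. Also E[M_τ] = E[X_τ^2] − E[τ]. The walk exits at 0 or 194, with P(hit 194 first) = 14/194, so E[X_τ^2] = 194^2 · 14/194 + 0 = 2716. Thus E[τ] = E[X_τ^2] − E[M_τ] = 2716 − 196 = 2520 = 14(194 − 14) = 2520.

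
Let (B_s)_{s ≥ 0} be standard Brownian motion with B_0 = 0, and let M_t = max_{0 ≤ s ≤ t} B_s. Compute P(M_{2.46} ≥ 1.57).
P(M_{2.46} ≥ 1.57) = 2·P(B_{2.46} ≥ 1.57) = 2(1 − Φ(1.57/√2.46)) ≈ 0.3168

By the reflection principle for Brownian motion, P(M_t ≥ a) = 2 · P(B_t ≥ a) for a ≥ 0. Since B_t ~ N(0, t), P(B_t ≥ 1.57) = 1 − Φ(1.57/√t) = 1 − Φ(1.57/√2.46) = 1 − Φ(1.0010). So
  P(M_{2.46} ≥ 1.57) = 2(1 − Φ(1.0010)) ≈ 0.3168.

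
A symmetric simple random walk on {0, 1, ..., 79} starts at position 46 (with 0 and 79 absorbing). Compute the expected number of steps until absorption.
E[τ | X_0 = 46] = 1518

Let v_k = E[τ | X_0 = k]. Boundary: v_0 = v_79 = 0. Recurrence: v_k = 1 + (v_{k-1} + v_{k+1})/2 for 1 ≤ k ≤ 78. The particular solution to v_k − (v_{k-1} + v_{k+1})/2 = 1 is v_k = −k^2. Adding homogeneous solution A + B k and matching boundaries gives v_k = k (79 − k). Substituting k = 46: v_46 = 46 · 33 = 1518.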